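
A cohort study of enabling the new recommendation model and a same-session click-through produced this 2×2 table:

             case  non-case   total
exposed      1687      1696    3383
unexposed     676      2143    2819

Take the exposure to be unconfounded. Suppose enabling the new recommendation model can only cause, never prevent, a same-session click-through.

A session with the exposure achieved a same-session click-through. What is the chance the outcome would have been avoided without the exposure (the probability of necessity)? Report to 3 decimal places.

PN ≈ 0.519

p₁ = P(outcome | exposed) = 1687/3383 = 0.49867
p₀ = P(outcome | unexposed) = 676/2819 = 0.2398
Under exogeneity and monotonicity, PN = (p₁ − p₀)/p₁.
PN = (0.49867 − 0.2398) / 0.49867 ≈ 0.5191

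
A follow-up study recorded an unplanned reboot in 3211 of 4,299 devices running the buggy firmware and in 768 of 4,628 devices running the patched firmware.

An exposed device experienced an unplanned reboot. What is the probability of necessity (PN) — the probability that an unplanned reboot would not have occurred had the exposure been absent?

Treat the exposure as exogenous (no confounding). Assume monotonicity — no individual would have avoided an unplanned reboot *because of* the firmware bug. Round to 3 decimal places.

p₁ = P(outcome | exposed) = 3211/4299 = 0.74692
p₀ = P(outcome | unexposed) = 768/4628 = 0.16595
Under exogeneity and monotonicity, PN = (p₁ − p₀) / p₁.
PN = (0.74692 − 0.16595) / 0.74692 = 0.58097 / 0.74692 ≈ 0.7778

PN ≈ 0.778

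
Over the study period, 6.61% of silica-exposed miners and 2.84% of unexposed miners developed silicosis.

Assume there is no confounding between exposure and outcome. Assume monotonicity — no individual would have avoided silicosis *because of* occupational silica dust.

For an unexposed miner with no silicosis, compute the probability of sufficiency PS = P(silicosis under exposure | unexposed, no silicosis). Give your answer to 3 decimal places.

p₁ = 0.0661, p₀ = 0.0284.
Under exogeneity and monotonicity, PS = (p₁ − p₀) / (1 − p₀).
PS = (0.0661 − 0.0284) / (1 − 0.0284) = 0.0377 / 0.9716 ≈ 0.0388

PS ≈ 0.039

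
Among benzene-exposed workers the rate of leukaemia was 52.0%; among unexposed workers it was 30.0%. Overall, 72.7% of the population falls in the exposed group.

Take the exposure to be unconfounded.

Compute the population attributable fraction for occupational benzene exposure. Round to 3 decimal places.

PAF ≈ 0.348

p₁ = 0.52, p₀ = 0.3.
Overall risk P(Y=1) = π·p₁ + (1−π)·p₀ = 0.727×0.52 + 0.273×0.3 = 0.45994.
Under exogeneity, PAF = [P(Y=1) − p₀] / P(Y=1).
PAF = (0.45994 − 0.3) / 0.45994 ≈ 0.3477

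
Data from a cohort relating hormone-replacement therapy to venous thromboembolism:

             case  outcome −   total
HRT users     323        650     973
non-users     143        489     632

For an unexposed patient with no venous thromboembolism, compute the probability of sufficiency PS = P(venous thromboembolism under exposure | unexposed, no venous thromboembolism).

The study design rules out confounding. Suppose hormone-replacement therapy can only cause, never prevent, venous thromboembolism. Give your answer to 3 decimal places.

PS ≈ 0.137

p₁ = P(outcome | exposed) = 323/973 = 0.33196
p₀ = P(outcome | unexposed) = 143/632 = 0.22627
Under exogeneity and monotonicity, PS = (p₁ − p₀) / (1 − p₀).
PS = (0.33196 − 0.22627) / (1 − 0.22627) = 0.1057 / 0.77373 ≈ 0.1366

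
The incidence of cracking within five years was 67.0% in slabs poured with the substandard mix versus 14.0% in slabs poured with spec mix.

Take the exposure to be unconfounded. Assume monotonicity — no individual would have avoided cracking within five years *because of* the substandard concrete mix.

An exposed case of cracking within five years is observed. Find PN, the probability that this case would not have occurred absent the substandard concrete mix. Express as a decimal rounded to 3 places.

p₁ = 0.67, p₀ = 0.14.
Under exogeneity and monotonicity, PN = (p₁ − p₀) / p₁.
PN = (0.67 − 0.14) / 0.67 = 0.53 / 0.67 ≈ 0.7910

PN ≈ 0.791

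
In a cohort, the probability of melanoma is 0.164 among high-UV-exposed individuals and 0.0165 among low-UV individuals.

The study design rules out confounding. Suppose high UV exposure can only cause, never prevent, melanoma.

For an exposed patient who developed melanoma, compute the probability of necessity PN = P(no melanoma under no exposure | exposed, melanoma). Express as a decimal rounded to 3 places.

Let p₁ = 0.164, p₀ = 0.0165.
Under exogeneity and monotonicity, PN = (p₁ − p₀) / p₁.
PN = (0.164 − 0.0165) / 0.164 = 0.1475 / 0.164 ≈ 0.8994

PN ≈ 0.899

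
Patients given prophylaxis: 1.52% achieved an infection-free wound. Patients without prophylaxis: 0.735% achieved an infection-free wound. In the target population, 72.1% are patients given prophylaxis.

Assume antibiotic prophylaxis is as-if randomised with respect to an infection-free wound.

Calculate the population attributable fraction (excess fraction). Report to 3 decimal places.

p₁ = 0.0152, p₀ = 0.00735.
Overall risk P(Y=1) = π·p₁ + (1−π)·p₀ = 0.721×0.0152 + 0.279×0.00735 = 0.01301.
Under exogeneity, PAF = [P(Y=1) − p₀] / P(Y=1).
PAF = (0.01301 − 0.00735) / 0.01301 ≈ 0.4350

PAF ≈ 0.435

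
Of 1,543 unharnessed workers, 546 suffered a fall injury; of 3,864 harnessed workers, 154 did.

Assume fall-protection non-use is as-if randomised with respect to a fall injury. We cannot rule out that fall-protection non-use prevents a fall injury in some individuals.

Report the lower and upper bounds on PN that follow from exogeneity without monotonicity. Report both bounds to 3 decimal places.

p₁ = P(outcome | exposed) = 546/1543 = 0.35386
p₀ = P(outcome | unexposed) = 154/3864 = 0.039855
Under exogeneity alone the bounds on PN are max{0,(p₁−p₀)/p₁} ≤ PN ≤ min{1,(1−p₀)/p₁}.
  lower = (p₁ − p₀)/p₁ = 0.314 / 0.35386 ≈ 0.8874
  upper = min{1, (1 − p₀)/p₁} = 0.96014 / 0.35386 ≈ 2.7134 → capped at 1

0.887 ≤ PN ≤ 1.000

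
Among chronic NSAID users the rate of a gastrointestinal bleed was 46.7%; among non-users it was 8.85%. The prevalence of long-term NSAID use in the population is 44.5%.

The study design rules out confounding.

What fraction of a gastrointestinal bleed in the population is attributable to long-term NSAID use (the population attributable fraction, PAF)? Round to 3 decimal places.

PAF ≈ 0.656

p₁ = 0.467, p₀ = 0.0885.
Overall risk P(Y=1) = π·p₁ + (1−π)·p₀ = 0.445×0.467 + 0.555×0.0885 = 0.25693.
Under exogeneity, PAF = [P(Y=1) − p₀] / P(Y=1).
PAF = (0.25693 − 0.0885) / 0.25693 ≈ 0.6556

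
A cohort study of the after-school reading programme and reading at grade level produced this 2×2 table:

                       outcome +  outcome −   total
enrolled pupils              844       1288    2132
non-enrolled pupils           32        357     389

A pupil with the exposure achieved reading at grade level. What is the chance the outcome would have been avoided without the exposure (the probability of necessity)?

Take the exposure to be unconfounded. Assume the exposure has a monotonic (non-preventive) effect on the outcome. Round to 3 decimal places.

p₁ = P(outcome | exposed) = 844/2132 = 0.39587
p₀ = P(outcome | unexposed) = 32/389 = 0.082262
Under exogeneity and monotonicity, PN = (p₁ − p₀) / p₁.
PN = (0.39587 − 0.082262) / 0.39587 = 0.31361 / 0.39587 ≈ 0.7922

PN ≈ 0.792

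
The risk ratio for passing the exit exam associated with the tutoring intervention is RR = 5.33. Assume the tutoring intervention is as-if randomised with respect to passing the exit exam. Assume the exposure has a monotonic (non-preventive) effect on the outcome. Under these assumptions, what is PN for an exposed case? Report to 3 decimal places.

Under exogeneity and monotonicity, PN = (RR − 1) / RR = 1 − 1/RR.
PN = (5.33 − 1) / 5.33 = 4.33 / 5.33 ≈ 0.8124

PN ≈ 0.812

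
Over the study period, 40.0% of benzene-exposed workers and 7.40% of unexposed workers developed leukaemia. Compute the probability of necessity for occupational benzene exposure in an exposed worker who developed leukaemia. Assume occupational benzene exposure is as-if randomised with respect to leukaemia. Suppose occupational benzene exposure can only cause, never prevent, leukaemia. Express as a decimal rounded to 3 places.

p₁ = 0.4, p₀ = 0.074.
Under exogeneity and monotonicity, PN = (p₁ − p₀) / p₁.
PN = (0.4 − 0.074) / 0.4 = 0.326 / 0.4 ≈ 0.8150

PN ≈ 0.815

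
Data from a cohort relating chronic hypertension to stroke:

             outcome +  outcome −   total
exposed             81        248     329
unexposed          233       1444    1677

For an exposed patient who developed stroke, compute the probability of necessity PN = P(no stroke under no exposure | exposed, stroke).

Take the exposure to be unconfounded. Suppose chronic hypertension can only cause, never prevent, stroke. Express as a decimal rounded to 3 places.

p₁ = P(outcome | exposed) = 81/329 = 0.2462
p₀ = P(outcome | unexposed) = 233/1677 = 0.13894
Under exogeneity and monotonicity, PN = (p₁ − p₀)/p₁.
PN = (0.2462 − 0.13894) / 0.2462 ≈ 0.4357

PN ≈ 0.436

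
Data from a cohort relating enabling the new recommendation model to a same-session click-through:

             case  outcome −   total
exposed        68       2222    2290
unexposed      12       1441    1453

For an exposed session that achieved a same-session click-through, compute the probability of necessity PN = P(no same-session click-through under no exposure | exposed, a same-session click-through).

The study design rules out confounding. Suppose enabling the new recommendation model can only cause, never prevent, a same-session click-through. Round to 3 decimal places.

PN ≈ 0.722

p₁ = P(outcome | exposed) = 68/2290 = 0.029694
p₀ = P(outcome | unexposed) = 12/1453 = 0.0082588
Under exogeneity and monotonicity, PN = (p₁ − p₀)/p₁.
PN = (0.029694 − 0.0082588) / 0.029694 ≈ 0.7219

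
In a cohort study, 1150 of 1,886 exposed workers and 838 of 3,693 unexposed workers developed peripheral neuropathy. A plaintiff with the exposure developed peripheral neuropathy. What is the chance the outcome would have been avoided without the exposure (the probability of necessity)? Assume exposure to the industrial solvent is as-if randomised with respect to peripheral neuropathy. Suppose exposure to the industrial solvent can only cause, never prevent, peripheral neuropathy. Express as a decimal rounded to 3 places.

p₁ = P(outcome | exposed) = 1150/1886 = 0.60976
p₀ = P(outcome | unexposed) = 838/3693 = 0.22692
Under exogeneity and monotonicity, PN = (p₁ − p₀) / p₁.
PN = (0.60976 − 0.22692) / 0.60976 = 0.38284 / 0.60976 ≈ 0.6279

PN ≈ 0.628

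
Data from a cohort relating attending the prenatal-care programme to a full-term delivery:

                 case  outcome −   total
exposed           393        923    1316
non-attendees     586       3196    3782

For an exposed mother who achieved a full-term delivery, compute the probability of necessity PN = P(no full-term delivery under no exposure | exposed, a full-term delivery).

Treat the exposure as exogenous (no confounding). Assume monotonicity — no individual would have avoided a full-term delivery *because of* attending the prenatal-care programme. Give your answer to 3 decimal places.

p₁ = P(outcome | exposed) = 393/1316 = 0.29863
p₀ = P(outcome | unexposed) = 586/3782 = 0.15494
Under exogeneity and monotonicity, PN = (p₁ − p₀) / p₁.
PN = (0.29863 − 0.15494) / 0.29863 = 0.14369 / 0.29863 ≈ 0.4812

PN ≈ 0.481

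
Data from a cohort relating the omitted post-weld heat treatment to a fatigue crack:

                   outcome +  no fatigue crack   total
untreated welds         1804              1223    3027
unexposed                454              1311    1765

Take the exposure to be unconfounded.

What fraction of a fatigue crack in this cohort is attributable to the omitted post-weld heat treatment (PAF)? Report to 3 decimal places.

p₁ = P(outcome | exposed) = 1804/3027 = 0.59597
p₀ = P(outcome | unexposed) = 454/1765 = 0.25722
Exposure prevalence π = 3027/4792 = 0.63168; overall risk P(Y=1) = 0.4712.
Under exogeneity, PAF = [P(Y=1) − p₀]/P(Y=1).
PAF = (0.4712 − 0.25722) / 0.4712 ≈ 0.4541

PAF ≈ 0.454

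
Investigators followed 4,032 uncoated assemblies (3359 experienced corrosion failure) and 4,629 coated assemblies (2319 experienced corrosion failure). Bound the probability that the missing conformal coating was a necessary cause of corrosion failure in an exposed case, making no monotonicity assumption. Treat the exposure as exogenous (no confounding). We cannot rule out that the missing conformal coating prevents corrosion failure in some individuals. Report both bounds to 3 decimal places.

0.399 ≤ PN ≤ 0.599

p₁ = P(outcome | exposed) = 3359/4032 = 0.83309
p₀ = P(outcome | unexposed) = 2319/4629 = 0.50097
Under exogeneity alone the bounds on PN are max{0,(p₁−p₀)/p₁} ≤ PN ≤ min{1,(1−p₀)/p₁}.
  lower = (p₁ − p₀)/p₁ = 0.33211 / 0.83309 ≈ 0.3987
  upper = min{1, (1 − p₀)/p₁} = 0.49903 / 0.83309 ≈ 0.5990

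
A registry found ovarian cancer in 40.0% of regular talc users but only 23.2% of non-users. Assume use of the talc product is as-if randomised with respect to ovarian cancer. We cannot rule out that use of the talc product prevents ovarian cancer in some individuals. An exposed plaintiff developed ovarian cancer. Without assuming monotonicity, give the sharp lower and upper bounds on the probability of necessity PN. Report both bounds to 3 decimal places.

0.420 ≤ PN ≤ 1.000

p₁ = 0.4, p₀ = 0.232.
Under exogeneity alone the bounds on PN are max{0,(p₁−p₀)/p₁} ≤ PN ≤ min{1,(1−p₀)/p₁}.
  lower = (p₁ − p₀)/p₁ = 0.168 / 0.4 ≈ 0.4200
  upper = min{1, (1 − p₀)/p₁} = 0.768 / 0.4 ≈ 1.9200 → capped at 1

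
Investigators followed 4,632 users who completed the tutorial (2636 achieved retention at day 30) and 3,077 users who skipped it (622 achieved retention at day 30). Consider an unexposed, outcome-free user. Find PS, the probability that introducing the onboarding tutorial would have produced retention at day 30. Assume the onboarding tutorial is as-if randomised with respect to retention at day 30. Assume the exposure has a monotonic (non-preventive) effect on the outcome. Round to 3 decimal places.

p₁ = P(outcome | exposed) = 2636/4632 = 0.56908
p₀ = P(outcome | unexposed) = 622/3077 = 0.20214
Under exogeneity and monotonicity, PS = (p₁ − p₀) / (1 − p₀).
PS = (0.56908 − 0.20214) / (1 − 0.20214) = 0.36694 / 0.79786 ≈ 0.4599

PS ≈ 0.460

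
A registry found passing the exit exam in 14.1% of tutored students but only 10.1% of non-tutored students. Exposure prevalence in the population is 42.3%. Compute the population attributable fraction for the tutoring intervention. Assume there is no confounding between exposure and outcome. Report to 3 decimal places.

p₁ = 0.141, p₀ = 0.101.
Overall risk P(Y=1) = π·p₁ + (1−π)·p₀ = 0.423×0.141 + 0.577×0.101 = 0.11792.
Under exogeneity, PAF = [P(Y=1) − p₀] / P(Y=1).
PAF = (0.11792 − 0.101) / 0.11792 ≈ 0.1435

PAF ≈ 0.143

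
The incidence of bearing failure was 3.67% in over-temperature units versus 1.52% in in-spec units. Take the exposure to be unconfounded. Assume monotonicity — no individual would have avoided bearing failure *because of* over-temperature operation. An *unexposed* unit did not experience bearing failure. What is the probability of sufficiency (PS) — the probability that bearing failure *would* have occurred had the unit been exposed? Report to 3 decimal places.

p₁ = 0.0367, p₀ = 0.0152.
Under exogeneity and monotonicity, PS = (p₁ − p₀) / (1 − p₀).
PS = (0.0367 − 0.0152) / (1 − 0.0152) = 0.0215 / 0.9848 ≈ 0.0218

PS ≈ 0.022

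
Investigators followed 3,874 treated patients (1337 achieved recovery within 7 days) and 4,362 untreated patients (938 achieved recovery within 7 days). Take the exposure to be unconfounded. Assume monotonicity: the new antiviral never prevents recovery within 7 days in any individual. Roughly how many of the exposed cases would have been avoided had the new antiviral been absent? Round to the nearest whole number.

p₁ = P(outcome | exposed) = 1337/3874 = 0.34512
p₀ = P(outcome | unexposed) = 938/4362 = 0.21504
PN = (p₁ − p₀)/p₁ = (0.34512 − 0.21504) / 0.34512 ≈ 0.37692.
Attributable cases ≈ PN × (exposed cases) = 0.37692 × 1337 ≈ 503.94.

about 504 cases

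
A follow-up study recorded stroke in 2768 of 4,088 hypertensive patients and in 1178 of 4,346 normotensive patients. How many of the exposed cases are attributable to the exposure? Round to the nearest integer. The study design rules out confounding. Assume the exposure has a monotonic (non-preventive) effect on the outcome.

p₁ = P(outcome | exposed) = 2768/4088 = 0.6771
p₀ = P(outcome | unexposed) = 1178/4346 = 0.27105
PN = (p₁ − p₀)/p₁ = (0.6771 − 0.27105) / 0.6771 ≈ 0.59969.
Attributable cases ≈ PN × (exposed cases) = 0.59969 × 2768 ≈ 1659.93.

about 1660 cases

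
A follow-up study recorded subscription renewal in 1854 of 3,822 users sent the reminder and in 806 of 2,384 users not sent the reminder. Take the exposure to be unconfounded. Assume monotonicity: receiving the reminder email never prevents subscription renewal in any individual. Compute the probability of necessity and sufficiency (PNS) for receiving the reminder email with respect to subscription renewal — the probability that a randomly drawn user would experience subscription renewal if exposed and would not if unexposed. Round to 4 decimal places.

p₁ = P(outcome | exposed) = 1854/3822 = 0.48509
p₀ = P(outcome | unexposed) = 806/2384 = 0.33809
Under exogeneity and monotonicity, PNS = p₁ − p₀.
PNS = 0.48509 − 0.33809 = 0.147

PNS ≈ 0.1470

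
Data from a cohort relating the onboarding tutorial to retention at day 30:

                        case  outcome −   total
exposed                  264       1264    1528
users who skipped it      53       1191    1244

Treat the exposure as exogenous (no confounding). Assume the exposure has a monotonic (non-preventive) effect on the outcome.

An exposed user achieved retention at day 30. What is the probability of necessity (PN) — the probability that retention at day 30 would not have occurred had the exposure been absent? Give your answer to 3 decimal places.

p₁ = P(outcome | exposed) = 264/1528 = 0.17277
p₀ = P(outcome | unexposed) = 53/1244 = 0.042605
Under exogeneity and monotonicity, PN = (p₁ − p₀)/p₁.
PN = (0.17277 − 0.042605) / 0.17277 ≈ 0.7534

PN ≈ 0.753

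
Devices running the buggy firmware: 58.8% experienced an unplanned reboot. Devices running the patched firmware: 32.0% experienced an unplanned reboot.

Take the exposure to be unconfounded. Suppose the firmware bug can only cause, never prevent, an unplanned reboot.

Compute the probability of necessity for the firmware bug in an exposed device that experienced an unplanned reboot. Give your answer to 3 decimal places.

p₁ = 0.588, p₀ = 0.32.
Under exogeneity and monotonicity, PN = (p₁ − p₀) / p₁.
PN = (0.588 − 0.32) / 0.588 = 0.268 / 0.588 ≈ 0.4558

PN ≈ 0.456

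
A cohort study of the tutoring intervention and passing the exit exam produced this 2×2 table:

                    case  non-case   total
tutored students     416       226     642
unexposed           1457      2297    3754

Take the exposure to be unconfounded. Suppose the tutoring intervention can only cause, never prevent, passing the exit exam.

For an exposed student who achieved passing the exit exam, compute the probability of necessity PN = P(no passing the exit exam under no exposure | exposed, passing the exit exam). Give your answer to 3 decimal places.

PN ≈ 0.401

p₁ = P(outcome | exposed) = 416/642 = 0.64798
p₀ = P(outcome | unexposed) = 1457/3754 = 0.38812
Under exogeneity and monotonicity, PN = (p₁ − p₀)/p₁.
PN = (0.64798 − 0.38812) / 0.64798 ≈ 0.4010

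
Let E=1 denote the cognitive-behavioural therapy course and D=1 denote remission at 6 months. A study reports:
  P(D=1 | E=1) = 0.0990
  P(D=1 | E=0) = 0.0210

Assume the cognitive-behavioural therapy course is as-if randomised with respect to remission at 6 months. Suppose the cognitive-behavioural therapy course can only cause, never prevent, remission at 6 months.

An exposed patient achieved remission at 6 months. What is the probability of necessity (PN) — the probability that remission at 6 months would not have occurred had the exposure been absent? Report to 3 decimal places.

PN ≈ 0.788

Let p₁ = 0.099, p₀ = 0.021.
Under exogeneity and monotonicity, PN = (p₁ − p₀) / p₁.
PN = (0.099 − 0.021) / 0.099 = 0.078 / 0.099 ≈ 0.7879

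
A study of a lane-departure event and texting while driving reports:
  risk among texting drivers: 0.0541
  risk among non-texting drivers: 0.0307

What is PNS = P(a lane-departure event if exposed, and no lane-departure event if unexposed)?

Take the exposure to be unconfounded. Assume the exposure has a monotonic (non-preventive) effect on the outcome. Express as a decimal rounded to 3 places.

PNS ≈ 0.023

Let p₁ = 0.0541, p₀ = 0.0307.
Under exogeneity and monotonicity, PNS = p₁ − p₀.
PNS = 0.0541 − 0.0307 = 0.0234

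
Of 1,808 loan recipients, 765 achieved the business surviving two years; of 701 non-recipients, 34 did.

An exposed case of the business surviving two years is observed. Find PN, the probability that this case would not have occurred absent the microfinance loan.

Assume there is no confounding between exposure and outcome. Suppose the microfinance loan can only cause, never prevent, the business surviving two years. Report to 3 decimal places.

PN ≈ 0.885

p₁ = P(outcome | exposed) = 765/1808 = 0.42312
p₀ = P(outcome | unexposed) = 34/701 = 0.048502
Under exogeneity and monotonicity, PN = (p₁ − p₀) / p₁.
PN = (0.42312 − 0.048502) / 0.42312 = 0.37462 / 0.42312 ≈ 0.8854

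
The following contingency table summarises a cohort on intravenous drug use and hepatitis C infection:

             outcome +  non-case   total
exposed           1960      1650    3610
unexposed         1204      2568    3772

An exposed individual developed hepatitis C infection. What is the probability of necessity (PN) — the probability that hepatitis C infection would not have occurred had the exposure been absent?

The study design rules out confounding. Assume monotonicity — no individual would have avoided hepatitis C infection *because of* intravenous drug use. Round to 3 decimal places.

p₁ = P(outcome | exposed) = 1960/3610 = 0.54294
p₀ = P(outcome | unexposed) = 1204/3772 = 0.31919
Under exogeneity and monotonicity, PN = (p₁ − p₀)/p₁.
PN = (0.54294 − 0.31919) / 0.54294 ≈ 0.4121

PN ≈ 0.412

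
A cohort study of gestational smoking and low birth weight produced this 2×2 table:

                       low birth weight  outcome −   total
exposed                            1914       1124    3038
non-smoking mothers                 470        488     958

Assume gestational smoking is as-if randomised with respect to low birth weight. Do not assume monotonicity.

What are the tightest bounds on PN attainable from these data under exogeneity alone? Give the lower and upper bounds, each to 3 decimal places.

p₁ = P(outcome | exposed) = 1914/3038 = 0.63002
p₀ = P(outcome | unexposed) = 470/958 = 0.49061
Under exogeneity alone the bounds on PN are max{0,(p₁−p₀)/p₁} ≤ PN ≤ min{1,(1−p₀)/p₁}.
  lower = (p₁ − p₀)/p₁ = 0.13941 / 0.63002 ≈ 0.2213
  upper = min{1, (1 − p₀)/p₁} = 0.50939 / 0.63002 ≈ 0.8085

0.221 ≤ PN ≤ 0.809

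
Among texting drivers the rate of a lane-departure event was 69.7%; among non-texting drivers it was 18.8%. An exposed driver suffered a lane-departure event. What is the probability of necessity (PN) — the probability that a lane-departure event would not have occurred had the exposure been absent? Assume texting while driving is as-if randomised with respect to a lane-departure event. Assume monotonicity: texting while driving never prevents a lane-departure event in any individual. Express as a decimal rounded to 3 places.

PN ≈ 0.730

p₁ = 0.697, p₀ = 0.188.
Under exogeneity and monotonicity, PN = (p₁ − p₀) / p₁.
PN = (0.697 − 0.188) / 0.697 = 0.509 / 0.697 ≈ 0.7303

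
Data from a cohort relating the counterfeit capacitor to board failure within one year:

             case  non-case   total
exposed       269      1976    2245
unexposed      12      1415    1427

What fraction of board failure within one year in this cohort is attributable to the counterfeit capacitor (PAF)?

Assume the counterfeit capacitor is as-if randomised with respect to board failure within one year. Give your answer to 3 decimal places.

PAF ≈ 0.890

p₁ = P(outcome | exposed) = 269/2245 = 0.11982
p₀ = P(outcome | unexposed) = 12/1427 = 0.0084093
Exposure prevalence π = 2245/3672 = 0.61138; overall risk P(Y=1) = 0.076525.
Under exogeneity, PAF = [P(Y=1) − p₀]/P(Y=1).
PAF = (0.076525 − 0.0084093) / 0.076525 ≈ 0.8901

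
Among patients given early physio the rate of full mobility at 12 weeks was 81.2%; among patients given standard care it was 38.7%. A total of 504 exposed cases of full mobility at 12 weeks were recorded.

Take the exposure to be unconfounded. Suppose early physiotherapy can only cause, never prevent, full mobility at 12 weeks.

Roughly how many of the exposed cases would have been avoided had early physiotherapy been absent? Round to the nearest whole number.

p₁ = 0.812, p₀ = 0.387.
PN = (p₁ − p₀)/p₁ = (0.812 − 0.387) / 0.812 ≈ 0.52340.
Attributable cases ≈ PN × (exposed cases) = 0.52340 × 504 ≈ 263.79.

about 264 cases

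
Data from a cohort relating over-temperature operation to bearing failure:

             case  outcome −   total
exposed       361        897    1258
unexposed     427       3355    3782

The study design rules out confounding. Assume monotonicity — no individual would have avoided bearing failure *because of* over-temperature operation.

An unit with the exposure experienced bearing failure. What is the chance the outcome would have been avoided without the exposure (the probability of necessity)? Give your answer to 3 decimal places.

p₁ = P(outcome | exposed) = 361/1258 = 0.28696
p₀ = P(outcome | unexposed) = 427/3782 = 0.1129
Under exogeneity and monotonicity, PN = (p₁ − p₀) / p₁.
PN = (0.28696 − 0.1129) / 0.28696 = 0.17406 / 0.28696 ≈ 0.6066

PN ≈ 0.607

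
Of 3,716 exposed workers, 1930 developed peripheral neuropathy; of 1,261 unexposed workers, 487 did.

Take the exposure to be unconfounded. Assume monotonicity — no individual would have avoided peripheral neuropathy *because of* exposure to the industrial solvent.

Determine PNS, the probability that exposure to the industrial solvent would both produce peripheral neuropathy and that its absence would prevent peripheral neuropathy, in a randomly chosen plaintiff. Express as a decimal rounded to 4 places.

p₁ = P(outcome | exposed) = 1930/3716 = 0.51938
p₀ = P(outcome | unexposed) = 487/1261 = 0.3862
Under exogeneity and monotonicity, PNS = p₁ − p₀.
PNS = 0.51938 − 0.3862 = 0.13317

PNS ≈ 0.1332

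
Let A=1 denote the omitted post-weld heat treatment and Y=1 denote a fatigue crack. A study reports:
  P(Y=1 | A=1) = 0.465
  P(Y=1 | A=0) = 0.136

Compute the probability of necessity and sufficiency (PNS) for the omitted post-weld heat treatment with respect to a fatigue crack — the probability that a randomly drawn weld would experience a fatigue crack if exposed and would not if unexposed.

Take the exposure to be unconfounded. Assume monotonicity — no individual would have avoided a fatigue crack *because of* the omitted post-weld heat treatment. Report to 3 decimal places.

Let p₁ = 0.465, p₀ = 0.136.
Under exogeneity and monotonicity, PNS = p₁ − p₀.
PNS = 0.465 − 0.136 = 0.329

PNS ≈ 0.329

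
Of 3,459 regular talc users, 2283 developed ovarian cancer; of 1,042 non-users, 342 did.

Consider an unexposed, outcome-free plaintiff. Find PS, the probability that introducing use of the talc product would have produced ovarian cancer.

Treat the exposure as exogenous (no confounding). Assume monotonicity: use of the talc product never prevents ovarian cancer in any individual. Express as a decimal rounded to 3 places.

p₁ = P(outcome | exposed) = 2283/3459 = 0.66002
p₀ = P(outcome | unexposed) = 342/1042 = 0.32821
Under exogeneity and monotonicity, PS = (p₁ − p₀) / (1 − p₀).
PS = (0.66002 − 0.32821) / (1 − 0.32821) = 0.3318 / 0.67179 ≈ 0.4939

PS ≈ 0.494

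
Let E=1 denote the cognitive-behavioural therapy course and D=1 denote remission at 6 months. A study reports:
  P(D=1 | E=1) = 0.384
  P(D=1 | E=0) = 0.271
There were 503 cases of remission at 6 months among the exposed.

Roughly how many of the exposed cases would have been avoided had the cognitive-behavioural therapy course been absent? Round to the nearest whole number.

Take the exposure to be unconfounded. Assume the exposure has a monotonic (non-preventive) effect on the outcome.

Let p₁ = 0.384, p₀ = 0.271.
PN = (p₁ − p₀)/p₁ = (0.384 − 0.271) / 0.384 ≈ 0.29427.
Attributable cases ≈ PN × (exposed cases) = 0.29427 × 503 ≈ 148.02.

about 148 cases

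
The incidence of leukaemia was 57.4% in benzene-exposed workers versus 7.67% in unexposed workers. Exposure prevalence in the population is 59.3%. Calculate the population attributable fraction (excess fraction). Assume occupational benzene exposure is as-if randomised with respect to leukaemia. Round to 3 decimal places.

PAF ≈ 0.794

p₁ = 0.574, p₀ = 0.0767.
Overall risk P(Y=1) = π·p₁ + (1−π)·p₀ = 0.593×0.574 + 0.407×0.0767 = 0.3716.
Under exogeneity, PAF = [P(Y=1) − p₀] / P(Y=1).
PAF = (0.3716 − 0.0767) / 0.3716 ≈ 0.7936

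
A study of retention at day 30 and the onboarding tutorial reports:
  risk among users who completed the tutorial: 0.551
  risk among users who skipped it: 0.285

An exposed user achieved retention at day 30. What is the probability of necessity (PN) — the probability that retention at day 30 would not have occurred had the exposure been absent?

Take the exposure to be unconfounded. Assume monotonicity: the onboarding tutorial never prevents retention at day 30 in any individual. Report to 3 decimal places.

PN ≈ 0.483

Let p₁ = 0.551, p₀ = 0.285.
Under exogeneity and monotonicity, PN = (p₁ − p₀) / p₁.
PN = (0.551 − 0.285) / 0.551 = 0.266 / 0.551 ≈ 0.4828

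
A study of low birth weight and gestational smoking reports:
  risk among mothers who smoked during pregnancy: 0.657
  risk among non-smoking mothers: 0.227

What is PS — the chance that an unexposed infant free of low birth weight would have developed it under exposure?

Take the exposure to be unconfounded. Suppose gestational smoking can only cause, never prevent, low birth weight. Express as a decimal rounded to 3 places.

Let p₁ = 0.657, p₀ = 0.227.
Under exogeneity and monotonicity, PS = (p₁ − p₀) / (1 − p₀).
PS = (0.657 − 0.227) / (1 − 0.227) = 0.43 / 0.773 ≈ 0.5563

PS ≈ 0.556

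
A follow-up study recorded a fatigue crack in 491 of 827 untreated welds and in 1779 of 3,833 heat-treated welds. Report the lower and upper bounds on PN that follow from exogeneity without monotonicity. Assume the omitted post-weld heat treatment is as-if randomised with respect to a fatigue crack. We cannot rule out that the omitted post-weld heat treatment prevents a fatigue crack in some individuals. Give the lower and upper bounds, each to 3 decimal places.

p₁ = P(outcome | exposed) = 491/827 = 0.59371
p₀ = P(outcome | unexposed) = 1779/3833 = 0.46413
Under exogeneity alone the bounds on PN are max{0,(p₁−p₀)/p₁} ≤ PN ≤ min{1,(1−p₀)/p₁}.
  lower = (p₁ − p₀)/p₁ = 0.12958 / 0.59371 ≈ 0.2183
  upper = min{1, (1 − p₀)/p₁} = 0.53587 / 0.59371 ≈ 0.9026

0.218 ≤ PN ≤ 0.903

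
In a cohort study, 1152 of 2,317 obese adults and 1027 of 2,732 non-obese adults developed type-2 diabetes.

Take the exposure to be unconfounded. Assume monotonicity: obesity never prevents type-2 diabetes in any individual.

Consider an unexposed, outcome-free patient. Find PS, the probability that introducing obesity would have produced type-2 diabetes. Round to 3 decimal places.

PS ≈ 0.194

p₁ = P(outcome | exposed) = 1152/2317 = 0.49719
p₀ = P(outcome | unexposed) = 1027/2732 = 0.37592
Under exogeneity and monotonicity, PS = (p₁ − p₀) / (1 − p₀).
PS = (0.49719 − 0.37592) / (1 − 0.37592) = 0.12128 / 0.62408 ≈ 0.1943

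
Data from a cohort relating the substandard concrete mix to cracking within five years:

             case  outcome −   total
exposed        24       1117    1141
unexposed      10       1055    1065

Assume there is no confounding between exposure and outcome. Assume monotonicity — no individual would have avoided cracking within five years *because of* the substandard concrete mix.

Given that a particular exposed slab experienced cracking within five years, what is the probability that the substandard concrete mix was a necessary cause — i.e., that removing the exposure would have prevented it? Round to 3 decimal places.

p₁ = P(outcome | exposed) = 24/1141 = 0.021034
p₀ = P(outcome | unexposed) = 10/1065 = 0.0093897
Under exogeneity and monotonicity, PN = (p₁ − p₀) / p₁.
PN = (0.021034 − 0.0093897) / 0.021034 = 0.011645 / 0.021034 ≈ 0.5536

PN ≈ 0.554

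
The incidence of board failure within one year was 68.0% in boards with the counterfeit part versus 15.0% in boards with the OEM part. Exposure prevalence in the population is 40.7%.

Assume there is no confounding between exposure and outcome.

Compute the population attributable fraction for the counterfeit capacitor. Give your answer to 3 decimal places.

p₁ = 0.68, p₀ = 0.15.
Overall risk P(Y=1) = π·p₁ + (1−π)·p₀ = 0.407×0.68 + 0.593×0.15 = 0.36571.
Under exogeneity, PAF = [P(Y=1) − p₀] / P(Y=1).
PAF = (0.36571 − 0.15) / 0.36571 ≈ 0.5898

PAF ≈ 0.590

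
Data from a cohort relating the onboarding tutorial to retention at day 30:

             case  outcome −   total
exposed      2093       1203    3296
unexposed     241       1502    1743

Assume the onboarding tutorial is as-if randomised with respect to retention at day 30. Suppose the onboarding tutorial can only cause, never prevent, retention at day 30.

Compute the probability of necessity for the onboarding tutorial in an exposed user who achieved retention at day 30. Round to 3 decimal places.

p₁ = P(outcome | exposed) = 2093/3296 = 0.63501
p₀ = P(outcome | unexposed) = 241/1743 = 0.13827
Under exogeneity and monotonicity, PN = (p₁ − p₀)/p₁.
PN = (0.63501 − 0.13827) / 0.63501 ≈ 0.7823

PN ≈ 0.782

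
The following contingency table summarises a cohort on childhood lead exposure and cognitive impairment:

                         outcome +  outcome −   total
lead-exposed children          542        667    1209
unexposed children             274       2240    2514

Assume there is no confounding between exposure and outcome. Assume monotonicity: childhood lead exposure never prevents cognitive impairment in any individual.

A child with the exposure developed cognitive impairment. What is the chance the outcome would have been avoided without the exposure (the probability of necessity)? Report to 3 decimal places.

PN ≈ 0.757

p₁ = P(outcome | exposed) = 542/1209 = 0.4483
p₀ = P(outcome | unexposed) = 274/2514 = 0.10899
Under exogeneity and monotonicity, PN = (p₁ − p₀)/p₁.
PN = (0.4483 − 0.10899) / 0.4483 ≈ 0.7569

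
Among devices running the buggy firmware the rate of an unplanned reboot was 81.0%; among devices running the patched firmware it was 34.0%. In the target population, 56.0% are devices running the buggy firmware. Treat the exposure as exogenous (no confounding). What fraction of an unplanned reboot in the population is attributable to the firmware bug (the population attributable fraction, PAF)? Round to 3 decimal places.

p₁ = 0.81, p₀ = 0.34.
Overall risk P(Y=1) = π·p₁ + (1−π)·p₀ = 0.56×0.81 + 0.44×0.34 = 0.6032.
Under exogeneity, PAF = [P(Y=1) − p₀] / P(Y=1).
PAF = (0.6032 − 0.34) / 0.6032 ≈ 0.4363

PAF ≈ 0.436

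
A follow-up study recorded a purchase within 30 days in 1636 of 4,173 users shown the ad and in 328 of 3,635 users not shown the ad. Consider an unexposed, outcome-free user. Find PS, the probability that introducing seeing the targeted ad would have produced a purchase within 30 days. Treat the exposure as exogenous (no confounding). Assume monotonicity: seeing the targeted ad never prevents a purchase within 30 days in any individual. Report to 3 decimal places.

p₁ = P(outcome | exposed) = 1636/4173 = 0.39204
p₀ = P(outcome | unexposed) = 328/3635 = 0.090234
Under exogeneity and monotonicity, PS = (p₁ − p₀) / (1 − p₀).
PS = (0.39204 − 0.090234) / (1 − 0.090234) = 0.30181 / 0.90977 ≈ 0.3317

PS ≈ 0.332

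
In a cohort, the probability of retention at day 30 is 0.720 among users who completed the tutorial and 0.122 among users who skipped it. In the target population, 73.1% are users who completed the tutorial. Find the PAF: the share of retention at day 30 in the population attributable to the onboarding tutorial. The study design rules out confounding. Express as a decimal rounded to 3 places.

PAF ≈ 0.782

Let p₁ = 0.72, p₀ = 0.122.
Overall risk P(Y=1) = π·p₁ + (1−π)·p₀ = 0.731×0.72 + 0.269×0.122 = 0.55914.
Under exogeneity, PAF = [P(Y=1) − p₀] / P(Y=1).
PAF = (0.55914 − 0.122) / 0.55914 ≈ 0.7818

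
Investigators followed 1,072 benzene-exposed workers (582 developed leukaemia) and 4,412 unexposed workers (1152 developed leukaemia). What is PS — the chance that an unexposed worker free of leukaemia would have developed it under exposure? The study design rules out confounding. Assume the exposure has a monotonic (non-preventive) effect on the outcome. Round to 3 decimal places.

p₁ = P(outcome | exposed) = 582/1072 = 0.54291
p₀ = P(outcome | unexposed) = 1152/4412 = 0.26111
Under exogeneity and monotonicity, PS = (p₁ − p₀) / (1 − p₀).
PS = (0.54291 − 0.26111) / (1 − 0.26111) = 0.2818 / 0.73889 ≈ 0.3814

PS ≈ 0.381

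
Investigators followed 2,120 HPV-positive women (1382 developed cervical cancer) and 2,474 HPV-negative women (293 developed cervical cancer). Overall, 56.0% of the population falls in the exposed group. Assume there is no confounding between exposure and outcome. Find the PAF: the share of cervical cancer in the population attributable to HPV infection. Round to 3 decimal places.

p₁ = P(outcome | exposed) = 1382/2120 = 0.65189
p₀ = P(outcome | unexposed) = 293/2474 = 0.11843
Overall risk P(Y=1) = π·p₁ + (1−π)·p₀ = 0.56×0.65189 + 0.44×0.11843 = 0.41717.
Under exogeneity, PAF = [P(Y=1) − p₀] / P(Y=1).
PAF = (0.41717 − 0.11843) / 0.41717 ≈ 0.7161

PAF ≈ 0.716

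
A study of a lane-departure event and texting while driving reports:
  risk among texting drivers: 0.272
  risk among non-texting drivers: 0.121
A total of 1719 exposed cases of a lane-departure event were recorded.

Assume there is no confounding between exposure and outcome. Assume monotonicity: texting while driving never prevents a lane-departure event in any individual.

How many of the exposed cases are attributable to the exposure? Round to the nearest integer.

about 954 cases

Let p₁ = 0.272, p₀ = 0.121.
PN = (p₁ − p₀)/p₁ = (0.272 − 0.121) / 0.272 ≈ 0.55515.
Attributable cases ≈ PN × (exposed cases) = 0.55515 × 1719 ≈ 954.30.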